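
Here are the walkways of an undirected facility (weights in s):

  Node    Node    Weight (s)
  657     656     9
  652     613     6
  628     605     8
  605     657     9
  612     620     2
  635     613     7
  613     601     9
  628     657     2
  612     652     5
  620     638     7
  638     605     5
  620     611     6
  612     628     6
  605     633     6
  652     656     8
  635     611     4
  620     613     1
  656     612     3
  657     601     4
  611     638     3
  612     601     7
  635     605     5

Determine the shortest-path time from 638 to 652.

Candidate routes:
638 → 611 → 620 → 612 → 652: 3+6+2+5 = 16
638 → 620 → 613 → 652: 7+1+6 = 14
The minimum is 14 s via 638 → 620 → 613 → 652.

14 s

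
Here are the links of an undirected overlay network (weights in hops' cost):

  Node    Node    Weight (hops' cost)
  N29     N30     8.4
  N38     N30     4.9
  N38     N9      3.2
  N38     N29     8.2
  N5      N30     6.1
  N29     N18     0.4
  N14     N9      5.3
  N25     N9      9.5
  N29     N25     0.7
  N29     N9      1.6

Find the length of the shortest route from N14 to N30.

13.4 hops' cost

Settle nodes by increasing distance from N14:
N14: 0
N9: 5.3  (via N14)
N29: 6.9  (via N9)
N18: 7.3  (via N29)
N25: 7.6  (via N29)
N38: 8.5  (via N9)
N30: 13.4  (via N38)
Shortest route: N14–N9–N38–N30 = 13.4 hops' cost.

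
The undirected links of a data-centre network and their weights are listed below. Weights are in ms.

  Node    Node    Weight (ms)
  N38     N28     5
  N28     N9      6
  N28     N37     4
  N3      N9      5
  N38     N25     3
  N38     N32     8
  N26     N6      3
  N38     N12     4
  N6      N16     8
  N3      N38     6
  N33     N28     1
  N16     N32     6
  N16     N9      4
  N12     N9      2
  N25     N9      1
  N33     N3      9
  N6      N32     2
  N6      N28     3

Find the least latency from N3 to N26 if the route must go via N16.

Best N3 to N16: N3–N9–N16 costing 9
Best N16 to N26: N16–N6–N26 costing 11
Total via N16: 9 + 11 = 20 ms.

20 ms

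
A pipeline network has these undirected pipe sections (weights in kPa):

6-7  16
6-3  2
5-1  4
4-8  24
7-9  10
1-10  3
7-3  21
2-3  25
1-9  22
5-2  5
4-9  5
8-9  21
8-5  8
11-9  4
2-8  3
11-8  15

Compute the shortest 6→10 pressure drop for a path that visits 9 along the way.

51 kPa

Shortest 6→9: 6–7–9 = 26
Shortest 9→10: 9–1–10 = 25
Total via 9: 26 + 25 = 51 kPa.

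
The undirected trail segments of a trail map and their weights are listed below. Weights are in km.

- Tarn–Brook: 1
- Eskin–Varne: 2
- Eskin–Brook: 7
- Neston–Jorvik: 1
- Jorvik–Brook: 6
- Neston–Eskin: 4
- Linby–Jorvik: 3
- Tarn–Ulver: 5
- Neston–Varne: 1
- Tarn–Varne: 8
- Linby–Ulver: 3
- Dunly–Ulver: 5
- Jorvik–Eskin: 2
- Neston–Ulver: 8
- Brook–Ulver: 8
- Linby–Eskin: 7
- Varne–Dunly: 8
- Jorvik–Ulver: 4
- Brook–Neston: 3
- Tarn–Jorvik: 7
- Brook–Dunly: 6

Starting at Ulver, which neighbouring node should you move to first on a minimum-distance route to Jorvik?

Enumerating some paths:
Ulver - Neston - Jorvik: 8+1 = 9
Ulver - Tarn - Brook - Neston - Jorvik: 5+1+3+1 = 10
Ulver - Jorvik: 4 = 4
Ulver - Linby - Jorvik: 3+3 = 6
The minimum is 4 km via Ulver - Jorvik.
So from Ulver the first move is to Jorvik.

Jorvik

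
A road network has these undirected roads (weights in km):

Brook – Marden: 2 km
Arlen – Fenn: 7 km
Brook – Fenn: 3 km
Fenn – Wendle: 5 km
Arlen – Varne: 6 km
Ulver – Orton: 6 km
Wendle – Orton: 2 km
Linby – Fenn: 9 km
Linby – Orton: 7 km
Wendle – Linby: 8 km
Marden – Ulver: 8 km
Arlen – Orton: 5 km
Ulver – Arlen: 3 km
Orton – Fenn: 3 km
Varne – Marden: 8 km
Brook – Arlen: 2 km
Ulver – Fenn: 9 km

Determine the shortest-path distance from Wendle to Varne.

13 km

Settle nodes by increasing distance from Wendle:
Wendle: 0
Orton: 2  (via Wendle)
Fenn: 5  (via Wendle)
Arlen: 7  (via Orton)
Ulver: 8  (via Orton)
Linby: 8  (via Wendle)
Brook: 8  (via Fenn)
Marden: 10  (via Brook)
Varne: 13  (via Arlen)
Shortest route: Wendle → Orton → Arlen → Varne = 13 km.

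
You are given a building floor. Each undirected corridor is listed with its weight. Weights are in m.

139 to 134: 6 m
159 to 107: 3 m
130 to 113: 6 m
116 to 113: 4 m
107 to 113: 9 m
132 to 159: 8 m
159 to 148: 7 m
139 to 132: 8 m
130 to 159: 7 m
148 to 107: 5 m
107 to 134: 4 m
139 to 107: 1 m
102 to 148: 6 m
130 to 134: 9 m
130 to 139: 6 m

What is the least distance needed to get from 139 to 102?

12 m

Enumerating some paths:
139–107–159–148–102: 1+3+7+6 = 17
139–134–107–148–102: 6+4+5+6 = 21
139–130–159–148–102: 6+7+7+6 = 26
139–107–148–102: 1+5+6 = 12
The minimum is 12 m via 139–107–148–102.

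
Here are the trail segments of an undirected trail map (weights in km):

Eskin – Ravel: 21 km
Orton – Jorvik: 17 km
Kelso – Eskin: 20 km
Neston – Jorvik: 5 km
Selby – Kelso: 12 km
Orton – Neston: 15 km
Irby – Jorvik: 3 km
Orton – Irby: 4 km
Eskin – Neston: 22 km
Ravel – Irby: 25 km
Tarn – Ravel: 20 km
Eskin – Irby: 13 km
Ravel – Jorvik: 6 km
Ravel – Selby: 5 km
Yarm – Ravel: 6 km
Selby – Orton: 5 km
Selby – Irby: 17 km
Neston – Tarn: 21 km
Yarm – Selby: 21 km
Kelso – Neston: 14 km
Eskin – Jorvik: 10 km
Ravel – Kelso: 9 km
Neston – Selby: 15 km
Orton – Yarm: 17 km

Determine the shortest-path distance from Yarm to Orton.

16 km

Candidate routes:
Yarm - Orton: 17 = 17
Yarm - Ravel - Selby - Orton: 6+5+5 = 16
The minimum is 16 km via Yarm - Ravel - Selby - Orton.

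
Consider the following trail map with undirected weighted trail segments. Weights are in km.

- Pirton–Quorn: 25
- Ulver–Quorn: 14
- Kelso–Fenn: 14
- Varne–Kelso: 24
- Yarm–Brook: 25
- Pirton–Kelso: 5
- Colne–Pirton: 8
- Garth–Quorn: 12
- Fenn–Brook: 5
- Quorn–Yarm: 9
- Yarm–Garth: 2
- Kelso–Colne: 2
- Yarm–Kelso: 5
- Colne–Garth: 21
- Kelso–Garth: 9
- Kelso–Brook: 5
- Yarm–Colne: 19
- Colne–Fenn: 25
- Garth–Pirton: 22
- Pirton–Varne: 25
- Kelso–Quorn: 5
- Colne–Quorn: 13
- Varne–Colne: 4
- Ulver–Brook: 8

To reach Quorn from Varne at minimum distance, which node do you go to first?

Compare a few routes:
Varne–Colne–Kelso–Yarm–Quorn: 4+2+5+9 = 20
Varne–Colne–Quorn: 4+13 = 17
Varne–Colne–Kelso–Quorn: 4+2+5 = 11
The minimum is 11 km via Varne–Colne–Kelso–Quorn.
So from Varne the first move is to Colne.

Colne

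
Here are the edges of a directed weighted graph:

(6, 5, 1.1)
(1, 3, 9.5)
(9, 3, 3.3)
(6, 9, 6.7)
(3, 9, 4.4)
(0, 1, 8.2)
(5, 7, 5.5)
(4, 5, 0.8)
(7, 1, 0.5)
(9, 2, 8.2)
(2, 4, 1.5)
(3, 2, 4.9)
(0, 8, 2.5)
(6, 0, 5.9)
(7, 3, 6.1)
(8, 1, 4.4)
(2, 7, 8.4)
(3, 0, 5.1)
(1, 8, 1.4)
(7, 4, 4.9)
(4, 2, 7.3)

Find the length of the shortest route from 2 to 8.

Candidate routes:
2 → 4 → 5 → 7 → 3 → 0 → 8: 1.5+0.8+5.5+6.1+5.1+2.5 = 21.5
2 → 4 → 5 → 7 → 1 → 8: 1.5+0.8+5.5+0.5+1.4 = 9.7
2 → 7 → 1 → 8: 8.4+0.5+1.4 = 10.3
The minimum is 9.7 via 2 → 4 → 5 → 7 → 1 → 8.

9.7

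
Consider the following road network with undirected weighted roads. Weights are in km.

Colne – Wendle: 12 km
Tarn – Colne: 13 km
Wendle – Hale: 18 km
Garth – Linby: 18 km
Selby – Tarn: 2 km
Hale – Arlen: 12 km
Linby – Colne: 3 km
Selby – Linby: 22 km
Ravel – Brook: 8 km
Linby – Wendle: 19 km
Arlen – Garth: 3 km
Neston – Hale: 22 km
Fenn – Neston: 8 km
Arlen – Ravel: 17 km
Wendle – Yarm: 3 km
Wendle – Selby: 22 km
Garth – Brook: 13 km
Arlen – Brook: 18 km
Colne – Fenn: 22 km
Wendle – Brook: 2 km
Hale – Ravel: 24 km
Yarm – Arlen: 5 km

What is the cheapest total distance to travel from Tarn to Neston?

43 km

Shortest distances from Tarn:
Tarn: 0
Selby: 2  (via Tarn)
Colne: 13  (via Tarn)
Linby: 16  (via Colne)
Wendle: 24  (via Selby)
Brook: 26  (via Wendle)
Yarm: 27  (via Wendle)
Arlen: 32  (via Yarm)
Ravel: 34  (via Brook)
Garth: 34  (via Linby)
Fenn: 35  (via Colne)
Hale: 42  (via Wendle)
Neston: 43  (via Fenn)
Shortest route: Tarn–Colne–Fenn–Neston = 43 km.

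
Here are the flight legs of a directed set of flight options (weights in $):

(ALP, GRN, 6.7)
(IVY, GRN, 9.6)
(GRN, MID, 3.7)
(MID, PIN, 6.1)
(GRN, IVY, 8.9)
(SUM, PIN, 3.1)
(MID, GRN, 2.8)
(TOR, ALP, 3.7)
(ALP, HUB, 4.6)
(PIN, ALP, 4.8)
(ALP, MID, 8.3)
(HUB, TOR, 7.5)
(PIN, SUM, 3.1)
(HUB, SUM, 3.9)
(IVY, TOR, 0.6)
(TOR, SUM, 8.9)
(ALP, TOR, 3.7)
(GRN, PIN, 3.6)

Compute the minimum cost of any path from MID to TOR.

$12.3

Shortest distances from MID:
MID: 0
GRN: 2.8  (via MID)
PIN: 6.1  (via MID)
SUM: 9.2  (via PIN)
ALP: 10.9  (via PIN)
IVY: 11.7  (via GRN)
TOR: 12.3  (via IVY)
Shortest route: MID–GRN–IVY–TOR = $12.3.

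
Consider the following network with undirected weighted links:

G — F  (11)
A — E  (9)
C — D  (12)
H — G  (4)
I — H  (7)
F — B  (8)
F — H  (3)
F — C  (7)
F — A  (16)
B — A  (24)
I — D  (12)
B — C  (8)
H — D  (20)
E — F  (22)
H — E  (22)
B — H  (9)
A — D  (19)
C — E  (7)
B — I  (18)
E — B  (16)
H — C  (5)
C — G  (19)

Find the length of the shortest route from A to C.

16

Running Dijkstra from A:
A: 0
E: 9  (via A)
C: 16  (via E)
Shortest route: A–E–C = 16.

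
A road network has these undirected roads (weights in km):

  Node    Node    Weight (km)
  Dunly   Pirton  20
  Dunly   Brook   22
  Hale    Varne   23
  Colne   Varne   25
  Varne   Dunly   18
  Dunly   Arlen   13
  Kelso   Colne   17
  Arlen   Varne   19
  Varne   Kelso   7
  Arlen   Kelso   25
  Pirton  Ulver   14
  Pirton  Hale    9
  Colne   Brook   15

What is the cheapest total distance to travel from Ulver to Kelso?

53 km

Shortest distances from Ulver:
Ulver: 0
Pirton: 14  (via Ulver)
Hale: 23  (via Pirton)
Dunly: 34  (via Pirton)
Varne: 46  (via Hale)
Arlen: 47  (via Dunly)
Kelso: 53  (via Varne)
Shortest route: Ulver–Pirton–Hale–Varne–Kelso = 53 km.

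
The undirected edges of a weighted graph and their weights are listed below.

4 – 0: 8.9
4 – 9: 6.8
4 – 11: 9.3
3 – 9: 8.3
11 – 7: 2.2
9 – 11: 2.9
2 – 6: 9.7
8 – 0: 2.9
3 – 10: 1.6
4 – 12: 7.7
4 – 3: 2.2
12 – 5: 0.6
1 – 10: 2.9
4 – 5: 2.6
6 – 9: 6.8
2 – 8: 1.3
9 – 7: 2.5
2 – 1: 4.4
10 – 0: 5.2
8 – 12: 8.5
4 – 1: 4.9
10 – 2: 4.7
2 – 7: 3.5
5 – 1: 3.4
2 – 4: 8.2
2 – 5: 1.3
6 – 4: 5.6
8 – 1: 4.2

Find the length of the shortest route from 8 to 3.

7.4

Compare a few routes:
8–2–10–3: 1.3+4.7+1.6 = 7.6
8–2–5–4–3: 1.3+1.3+2.6+2.2 = 7.4
8–1–10–3: 4.2+2.9+1.6 = 8.7
The minimum is 7.4 via 8–2–5–4–3.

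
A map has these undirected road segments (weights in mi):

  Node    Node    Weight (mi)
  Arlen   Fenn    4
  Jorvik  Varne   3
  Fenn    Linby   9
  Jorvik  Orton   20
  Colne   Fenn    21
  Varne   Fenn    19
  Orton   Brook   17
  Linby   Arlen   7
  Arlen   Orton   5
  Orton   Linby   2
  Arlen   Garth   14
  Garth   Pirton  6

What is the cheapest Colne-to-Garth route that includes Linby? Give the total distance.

51 mi

Best Colne to Linby: Colne → Fenn → Linby costing 30
Shortest Linby→Garth: Linby → Arlen → Garth = 21
Total via Linby: 30 + 21 = 51 mi.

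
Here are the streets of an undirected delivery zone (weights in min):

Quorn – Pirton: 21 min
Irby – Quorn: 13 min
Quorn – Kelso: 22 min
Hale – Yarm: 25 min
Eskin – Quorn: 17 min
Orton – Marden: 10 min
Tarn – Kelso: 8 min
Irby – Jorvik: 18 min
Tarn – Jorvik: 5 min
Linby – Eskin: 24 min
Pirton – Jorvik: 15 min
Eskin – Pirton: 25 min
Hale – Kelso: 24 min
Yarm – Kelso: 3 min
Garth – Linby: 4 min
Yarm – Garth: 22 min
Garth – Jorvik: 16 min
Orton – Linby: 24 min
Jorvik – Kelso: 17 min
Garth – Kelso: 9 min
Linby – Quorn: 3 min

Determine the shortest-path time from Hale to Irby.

53 min

Settle nodes by increasing distance from Hale:
Hale: 0
Kelso: 24  (via Hale)
Yarm: 25  (via Hale)
Tarn: 32  (via Kelso)
Garth: 33  (via Kelso)
Linby: 37  (via Garth)
Jorvik: 37  (via Tarn)
Quorn: 40  (via Linby)
Pirton: 52  (via Jorvik)
Irby: 53  (via Quorn)
Shortest route: Hale → Kelso → Garth → Linby → Quorn → Irby = 53 min.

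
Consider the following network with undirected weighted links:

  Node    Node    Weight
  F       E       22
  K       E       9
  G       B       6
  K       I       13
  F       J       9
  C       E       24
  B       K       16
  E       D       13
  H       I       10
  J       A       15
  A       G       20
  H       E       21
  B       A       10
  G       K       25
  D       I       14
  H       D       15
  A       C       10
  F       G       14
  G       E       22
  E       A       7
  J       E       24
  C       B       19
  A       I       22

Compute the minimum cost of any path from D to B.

30

Enumerating some paths:
D → E → K → B: 13+9+16 = 38
D → E → A → B: 13+7+10 = 30
The minimum is 30 via D → E → A → B.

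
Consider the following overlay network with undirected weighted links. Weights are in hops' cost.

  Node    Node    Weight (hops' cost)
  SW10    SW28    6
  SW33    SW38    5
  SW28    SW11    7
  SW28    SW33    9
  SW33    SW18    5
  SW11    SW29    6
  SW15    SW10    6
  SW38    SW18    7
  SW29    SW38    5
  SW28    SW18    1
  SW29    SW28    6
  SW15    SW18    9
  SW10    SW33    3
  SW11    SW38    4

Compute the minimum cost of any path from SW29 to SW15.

Shortest distances from SW29:
SW29: 0
SW38: 5  (via SW29)
SW11: 6  (via SW29)
SW28: 6  (via SW29)
SW18: 7  (via SW28)
SW33: 10  (via SW38)
SW10: 12  (via SW28)
SW15: 16  (via SW18)
Shortest route: SW29–SW28–SW18–SW15 = 16 hops' cost.

16 hops' cost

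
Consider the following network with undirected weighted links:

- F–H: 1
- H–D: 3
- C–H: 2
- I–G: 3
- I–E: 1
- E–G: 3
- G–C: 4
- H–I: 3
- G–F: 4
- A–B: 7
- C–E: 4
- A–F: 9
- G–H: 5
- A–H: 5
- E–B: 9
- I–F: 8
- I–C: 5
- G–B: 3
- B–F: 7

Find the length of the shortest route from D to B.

11

Settle nodes by increasing distance from D:
D: 0
H: 3  (via D)
F: 4  (via H)
C: 5  (via H)
I: 6  (via H)
E: 7  (via I)
A: 8  (via H)
G: 8  (via H)
B: 11  (via F)
Shortest route: D → H → F → B = 11.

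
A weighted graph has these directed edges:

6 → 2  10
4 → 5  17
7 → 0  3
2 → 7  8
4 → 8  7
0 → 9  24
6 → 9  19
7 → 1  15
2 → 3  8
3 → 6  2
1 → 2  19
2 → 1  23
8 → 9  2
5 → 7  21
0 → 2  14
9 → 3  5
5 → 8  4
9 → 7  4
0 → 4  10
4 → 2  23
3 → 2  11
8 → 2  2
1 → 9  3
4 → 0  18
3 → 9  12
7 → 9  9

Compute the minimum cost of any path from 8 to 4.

19

Running Dijkstra from 8:
8: 0
2: 2  (via 8)
9: 2  (via 8)
7: 6  (via 9)
3: 7  (via 9)
0: 9  (via 7)
6: 9  (via 3)
4: 19  (via 0)
Shortest route: 8–9–7–0–4 = 19.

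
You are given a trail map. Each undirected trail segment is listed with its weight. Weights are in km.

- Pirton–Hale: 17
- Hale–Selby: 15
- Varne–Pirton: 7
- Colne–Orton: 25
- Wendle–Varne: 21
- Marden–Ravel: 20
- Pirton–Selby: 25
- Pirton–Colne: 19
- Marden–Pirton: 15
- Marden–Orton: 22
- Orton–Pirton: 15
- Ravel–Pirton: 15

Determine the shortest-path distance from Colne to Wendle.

Candidate routes:
Colne–Orton–Marden–Ravel–Pirton–Varne–Wendle: 25+22+20+15+7+21 = 110
Colne–Orton–Marden–Pirton–Varne–Wendle: 25+22+15+7+21 = 90
Colne–Orton–Pirton–Varne–Wendle: 25+15+7+21 = 68
Colne–Pirton–Varne–Wendle: 19+7+21 = 47
The minimum is 47 km via Colne–Pirton–Varne–Wendle.

47 km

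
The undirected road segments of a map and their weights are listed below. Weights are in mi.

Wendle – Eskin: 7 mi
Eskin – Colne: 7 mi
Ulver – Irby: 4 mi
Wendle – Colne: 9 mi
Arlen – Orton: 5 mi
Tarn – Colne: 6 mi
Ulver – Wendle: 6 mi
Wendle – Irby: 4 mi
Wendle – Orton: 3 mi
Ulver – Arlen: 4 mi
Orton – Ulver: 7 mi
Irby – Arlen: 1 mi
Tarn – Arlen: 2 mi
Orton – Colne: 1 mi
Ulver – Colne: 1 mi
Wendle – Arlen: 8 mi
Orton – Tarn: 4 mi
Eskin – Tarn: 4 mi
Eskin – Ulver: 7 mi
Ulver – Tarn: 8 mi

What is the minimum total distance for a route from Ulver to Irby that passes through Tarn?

9 mi

Best Ulver to Tarn: Ulver → Colne → Orton → Tarn costing 6
Best Tarn to Irby: Tarn → Arlen → Irby costing 3
Total via Tarn: 6 + 3 = 9 mi.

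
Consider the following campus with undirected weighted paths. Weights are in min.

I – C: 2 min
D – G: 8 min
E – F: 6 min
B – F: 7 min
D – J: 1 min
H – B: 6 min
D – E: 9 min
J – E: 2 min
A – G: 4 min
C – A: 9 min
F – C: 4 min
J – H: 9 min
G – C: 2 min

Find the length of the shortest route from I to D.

12 min

Running Dijkstra from I:
I: 0
C: 2  (via I)
G: 4  (via C)
F: 6  (via C)
A: 8  (via G)
D: 12  (via G)
Shortest route: I–C–G–D = 12 min.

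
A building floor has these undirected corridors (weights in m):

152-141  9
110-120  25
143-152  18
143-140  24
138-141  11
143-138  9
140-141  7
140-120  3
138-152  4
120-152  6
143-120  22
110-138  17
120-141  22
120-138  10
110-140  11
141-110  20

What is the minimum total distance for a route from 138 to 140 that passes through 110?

28 m

Shortest 138→110: 138–110 = 17
Shortest 110→140: 110–140 = 11
Total via 110: 17 + 11 = 28 m.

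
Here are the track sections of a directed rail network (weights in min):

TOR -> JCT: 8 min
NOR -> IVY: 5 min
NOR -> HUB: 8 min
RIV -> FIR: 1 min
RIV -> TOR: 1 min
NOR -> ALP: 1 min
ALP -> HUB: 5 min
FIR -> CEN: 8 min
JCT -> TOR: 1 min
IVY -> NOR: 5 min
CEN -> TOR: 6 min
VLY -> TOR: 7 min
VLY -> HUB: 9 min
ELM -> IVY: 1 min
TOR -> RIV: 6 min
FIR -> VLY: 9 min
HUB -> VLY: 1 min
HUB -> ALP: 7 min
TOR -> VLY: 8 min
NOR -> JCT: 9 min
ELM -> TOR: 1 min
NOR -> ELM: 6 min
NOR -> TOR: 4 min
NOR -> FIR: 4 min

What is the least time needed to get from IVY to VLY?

12 min

Enumerating some paths:
IVY - NOR - TOR - VLY: 5+4+8 = 17
IVY - NOR - FIR - VLY: 5+4+9 = 18
IVY - NOR - HUB - VLY: 5+8+1 = 14
IVY - NOR - ALP - HUB - VLY: 5+1+5+1 = 12
Cheapest is IVY - NOR - ALP - HUB - VLY at 12 min.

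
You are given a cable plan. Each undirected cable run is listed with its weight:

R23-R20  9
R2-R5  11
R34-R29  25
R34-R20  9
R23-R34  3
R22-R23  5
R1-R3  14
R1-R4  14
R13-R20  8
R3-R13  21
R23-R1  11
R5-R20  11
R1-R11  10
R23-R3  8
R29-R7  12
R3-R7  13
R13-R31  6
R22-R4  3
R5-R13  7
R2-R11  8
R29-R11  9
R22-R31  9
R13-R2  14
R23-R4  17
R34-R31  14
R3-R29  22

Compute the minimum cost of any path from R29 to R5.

Settle nodes by increasing distance from R29:
R29: 0
R11: 9  (via R29)
R7: 12  (via R29)
R2: 17  (via R11)
R1: 19  (via R11)
R3: 22  (via R29)
R34: 25  (via R29)
R5: 28  (via R2)
Shortest route: R29–R11–R2–R5 = 28.

28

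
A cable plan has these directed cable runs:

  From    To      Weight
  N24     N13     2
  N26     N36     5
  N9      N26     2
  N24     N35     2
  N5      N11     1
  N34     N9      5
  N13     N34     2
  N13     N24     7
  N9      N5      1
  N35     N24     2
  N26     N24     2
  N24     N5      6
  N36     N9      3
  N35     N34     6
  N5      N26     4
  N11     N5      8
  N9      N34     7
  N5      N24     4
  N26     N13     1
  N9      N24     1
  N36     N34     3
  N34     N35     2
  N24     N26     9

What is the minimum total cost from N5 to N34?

Candidate routes:
N5 → N24 → N13 → N34: 4+2+2 = 8
N5 → N26 → N24 → N13 → N34: 4+2+2+2 = 10
N5 → N26 → N13 → N34: 4+1+2 = 7
Cheapest is N5 → N26 → N13 → N34 at 7.

7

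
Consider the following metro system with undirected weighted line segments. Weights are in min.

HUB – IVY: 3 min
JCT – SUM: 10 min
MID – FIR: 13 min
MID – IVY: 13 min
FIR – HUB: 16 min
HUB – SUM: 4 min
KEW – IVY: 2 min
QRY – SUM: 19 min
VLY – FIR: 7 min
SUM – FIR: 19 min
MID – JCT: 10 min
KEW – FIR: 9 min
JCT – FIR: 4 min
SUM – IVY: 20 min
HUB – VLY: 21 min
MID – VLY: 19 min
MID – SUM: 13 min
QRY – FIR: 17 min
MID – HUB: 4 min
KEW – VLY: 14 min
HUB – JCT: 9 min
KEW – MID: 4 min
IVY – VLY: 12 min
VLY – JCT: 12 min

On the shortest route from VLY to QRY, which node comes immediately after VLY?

Enumerating some paths:
VLY–FIR–QRY: 7+17 = 24
VLY–JCT–FIR–QRY: 12+4+17 = 33
VLY–IVY–KEW–FIR–QRY: 12+2+9+17 = 40
VLY–IVY–HUB–SUM–QRY: 12+3+4+19 = 38
Cheapest is VLY–FIR–QRY at 24 min.
So from VLY the first move is to FIR.

FIR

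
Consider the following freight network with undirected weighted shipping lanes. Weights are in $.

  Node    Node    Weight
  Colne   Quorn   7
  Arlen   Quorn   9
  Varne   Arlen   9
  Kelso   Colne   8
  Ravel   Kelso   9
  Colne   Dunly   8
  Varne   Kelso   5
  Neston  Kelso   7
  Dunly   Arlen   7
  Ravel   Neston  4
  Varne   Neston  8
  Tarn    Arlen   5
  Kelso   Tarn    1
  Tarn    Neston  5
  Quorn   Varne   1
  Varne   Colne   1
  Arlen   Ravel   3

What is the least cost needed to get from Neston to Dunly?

$14

Shortest distances from Neston:
Neston: 0
Ravel: 4  (via Neston)
Tarn: 5  (via Neston)
Kelso: 6  (via Tarn)
Arlen: 7  (via Ravel)
Varne: 8  (via Neston)
Colne: 9  (via Varne)
Quorn: 9  (via Varne)
Dunly: 14  (via Arlen)
Shortest route: Neston → Ravel → Arlen → Dunly = $14.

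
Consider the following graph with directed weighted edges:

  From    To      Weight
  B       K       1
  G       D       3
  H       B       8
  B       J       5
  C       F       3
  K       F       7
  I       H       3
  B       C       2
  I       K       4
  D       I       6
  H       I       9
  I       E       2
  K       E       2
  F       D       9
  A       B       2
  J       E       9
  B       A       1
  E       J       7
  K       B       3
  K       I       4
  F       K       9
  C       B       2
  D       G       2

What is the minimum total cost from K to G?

18

Compare a few routes:
K → F → D → G: 7+9+2 = 18
K → I → H → B → C → F → D → G: 4+3+8+2+3+9+2 = 31
K → B → C → F → D → G: 3+2+3+9+2 = 19
The minimum is 18 via K → F → D → G.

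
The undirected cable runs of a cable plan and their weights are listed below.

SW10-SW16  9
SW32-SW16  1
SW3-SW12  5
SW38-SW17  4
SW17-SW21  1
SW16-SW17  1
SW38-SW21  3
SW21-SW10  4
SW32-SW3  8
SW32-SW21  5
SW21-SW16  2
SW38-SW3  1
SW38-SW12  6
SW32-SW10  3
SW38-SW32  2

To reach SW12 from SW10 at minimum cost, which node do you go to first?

Enumerating some paths:
SW10 - SW21 - SW38 - SW3 - SW12: 4+3+1+5 = 13
SW10 - SW32 - SW38 - SW12: 3+2+6 = 11
SW10 - SW21 - SW38 - SW12: 4+3+6 = 13
The minimum is 11 via SW10 - SW32 - SW38 - SW12.
So from SW10 the first move is to SW32.

SW32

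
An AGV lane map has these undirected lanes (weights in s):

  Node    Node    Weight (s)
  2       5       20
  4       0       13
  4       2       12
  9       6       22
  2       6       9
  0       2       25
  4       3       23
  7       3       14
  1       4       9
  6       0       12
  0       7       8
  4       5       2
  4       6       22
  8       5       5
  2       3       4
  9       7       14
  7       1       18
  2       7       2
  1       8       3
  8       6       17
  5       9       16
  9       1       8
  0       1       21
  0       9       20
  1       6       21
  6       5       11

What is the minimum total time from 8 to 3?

Enumerating some paths:
8–1–4–2–3: 3+9+12+4 = 28
8–5–4–2–3: 5+2+12+4 = 23
8–1–7–2–3: 3+18+2+4 = 27
Cheapest is 8–5–4–2–3 at 23 s.

23 s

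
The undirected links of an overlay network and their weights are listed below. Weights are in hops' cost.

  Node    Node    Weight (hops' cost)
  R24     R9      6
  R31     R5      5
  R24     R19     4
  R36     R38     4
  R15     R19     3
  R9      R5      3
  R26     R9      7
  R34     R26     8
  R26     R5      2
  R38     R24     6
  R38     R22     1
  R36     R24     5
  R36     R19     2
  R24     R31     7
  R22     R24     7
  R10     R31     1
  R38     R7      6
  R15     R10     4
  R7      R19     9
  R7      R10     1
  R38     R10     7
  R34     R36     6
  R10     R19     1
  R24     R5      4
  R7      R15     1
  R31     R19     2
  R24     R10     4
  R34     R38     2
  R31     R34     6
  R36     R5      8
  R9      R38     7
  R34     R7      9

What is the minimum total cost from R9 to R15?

Settle nodes by increasing distance from R9:
R9: 0
R5: 3  (via R9)
R26: 5  (via R5)
R24: 6  (via R9)
R38: 7  (via R9)
R31: 8  (via R5)
R22: 8  (via R38)
R10: 9  (via R31)
R34: 9  (via R38)
R19: 10  (via R24)
R7: 10  (via R10)
R36: 11  (via R5)
R15: 11  (via R7)
Shortest route: R9 → R5 → R31 → R10 → R7 → R15 = 11 hops' cost.

11 hops' cost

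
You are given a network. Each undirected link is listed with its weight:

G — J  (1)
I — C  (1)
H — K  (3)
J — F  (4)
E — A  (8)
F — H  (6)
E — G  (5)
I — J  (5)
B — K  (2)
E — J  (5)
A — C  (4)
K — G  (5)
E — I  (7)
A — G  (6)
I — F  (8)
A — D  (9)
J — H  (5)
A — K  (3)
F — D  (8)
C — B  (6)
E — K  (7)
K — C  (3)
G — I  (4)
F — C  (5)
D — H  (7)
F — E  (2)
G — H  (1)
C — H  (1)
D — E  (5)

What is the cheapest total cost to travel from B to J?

Compare a few routes:
B → K → G → J: 2+5+1 = 8
B → K → C → H → G → J: 2+3+1+1+1 = 8
B → C → H → G → J: 6+1+1+1 = 9
B → K → H → G → J: 2+3+1+1 = 7
Cheapest is B → K → H → G → J at 7.

7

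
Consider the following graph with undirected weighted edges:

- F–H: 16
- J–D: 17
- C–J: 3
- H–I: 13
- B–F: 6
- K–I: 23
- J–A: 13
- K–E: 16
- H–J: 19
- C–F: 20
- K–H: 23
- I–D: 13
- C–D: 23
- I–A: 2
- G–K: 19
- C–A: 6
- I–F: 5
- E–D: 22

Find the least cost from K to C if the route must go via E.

58

Best K to E: K → E costing 16
Shortest E→C: E → D → J → C = 42
Total via E: 16 + 42 = 58.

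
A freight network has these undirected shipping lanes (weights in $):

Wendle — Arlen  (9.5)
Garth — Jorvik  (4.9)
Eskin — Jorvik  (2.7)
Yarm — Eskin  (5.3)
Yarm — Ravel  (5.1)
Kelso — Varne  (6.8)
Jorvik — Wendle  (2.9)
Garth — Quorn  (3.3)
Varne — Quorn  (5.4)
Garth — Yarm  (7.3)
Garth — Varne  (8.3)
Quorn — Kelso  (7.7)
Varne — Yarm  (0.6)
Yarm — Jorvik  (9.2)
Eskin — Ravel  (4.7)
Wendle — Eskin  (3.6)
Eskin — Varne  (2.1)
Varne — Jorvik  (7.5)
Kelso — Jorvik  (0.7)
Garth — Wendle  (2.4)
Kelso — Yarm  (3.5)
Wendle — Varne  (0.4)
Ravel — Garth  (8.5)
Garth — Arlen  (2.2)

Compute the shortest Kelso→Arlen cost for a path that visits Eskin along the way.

$10.5

Shortest Kelso→Eskin: Kelso–Jorvik–Eskin = 3.4
Best Eskin to Arlen: Eskin–Varne–Wendle–Garth–Arlen costing 7.1
Total via Eskin: 3.4 + 7.1 = $10.5.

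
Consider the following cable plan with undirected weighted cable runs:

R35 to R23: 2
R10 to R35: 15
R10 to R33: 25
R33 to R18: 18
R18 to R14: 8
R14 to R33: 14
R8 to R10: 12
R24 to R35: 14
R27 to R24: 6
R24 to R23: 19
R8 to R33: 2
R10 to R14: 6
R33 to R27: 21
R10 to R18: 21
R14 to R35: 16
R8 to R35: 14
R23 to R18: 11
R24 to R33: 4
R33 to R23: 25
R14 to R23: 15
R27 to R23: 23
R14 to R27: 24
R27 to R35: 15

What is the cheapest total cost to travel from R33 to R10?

Candidate routes:
R33 - R10: 25 = 25
R33 - R8 - R10: 2+12 = 14
R33 - R14 - R10: 14+6 = 20
Cheapest is R33 - R8 - R10 at 14.

14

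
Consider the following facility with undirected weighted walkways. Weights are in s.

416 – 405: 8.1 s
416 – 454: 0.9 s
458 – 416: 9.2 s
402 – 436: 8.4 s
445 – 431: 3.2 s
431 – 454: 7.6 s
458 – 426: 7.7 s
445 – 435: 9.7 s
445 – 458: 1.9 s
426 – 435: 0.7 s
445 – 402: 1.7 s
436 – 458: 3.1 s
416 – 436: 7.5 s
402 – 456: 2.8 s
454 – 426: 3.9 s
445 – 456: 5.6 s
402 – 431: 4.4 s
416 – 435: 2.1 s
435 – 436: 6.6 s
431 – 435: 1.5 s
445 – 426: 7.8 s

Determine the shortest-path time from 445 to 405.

Running Dijkstra from 445:
445: 0
402: 1.7  (via 445)
458: 1.9  (via 445)
431: 3.2  (via 445)
456: 4.5  (via 402)
435: 4.7  (via 431)
436: 5  (via 458)
426: 5.4  (via 435)
416: 6.8  (via 435)
454: 7.7  (via 416)
405: 14.9  (via 416)
Shortest route: 445 → 431 → 435 → 416 → 405 = 14.9 s.

14.9 s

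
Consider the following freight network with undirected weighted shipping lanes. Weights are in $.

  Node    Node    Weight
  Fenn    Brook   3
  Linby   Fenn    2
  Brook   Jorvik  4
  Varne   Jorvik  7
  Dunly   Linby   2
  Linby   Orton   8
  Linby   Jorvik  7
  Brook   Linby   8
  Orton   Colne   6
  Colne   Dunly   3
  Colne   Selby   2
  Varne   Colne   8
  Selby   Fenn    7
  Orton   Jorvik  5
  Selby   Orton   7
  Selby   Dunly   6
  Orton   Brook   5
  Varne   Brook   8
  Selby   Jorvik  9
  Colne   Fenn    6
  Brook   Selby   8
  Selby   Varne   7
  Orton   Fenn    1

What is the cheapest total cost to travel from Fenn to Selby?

$7

Shortest distances from Fenn:
Fenn: 0
Orton: 1  (via Fenn)
Linby: 2  (via Fenn)
Brook: 3  (via Fenn)
Dunly: 4  (via Linby)
Colne: 6  (via Fenn)
Jorvik: 6  (via Orton)
Selby: 7  (via Fenn)
Shortest route: Fenn → Selby = $7.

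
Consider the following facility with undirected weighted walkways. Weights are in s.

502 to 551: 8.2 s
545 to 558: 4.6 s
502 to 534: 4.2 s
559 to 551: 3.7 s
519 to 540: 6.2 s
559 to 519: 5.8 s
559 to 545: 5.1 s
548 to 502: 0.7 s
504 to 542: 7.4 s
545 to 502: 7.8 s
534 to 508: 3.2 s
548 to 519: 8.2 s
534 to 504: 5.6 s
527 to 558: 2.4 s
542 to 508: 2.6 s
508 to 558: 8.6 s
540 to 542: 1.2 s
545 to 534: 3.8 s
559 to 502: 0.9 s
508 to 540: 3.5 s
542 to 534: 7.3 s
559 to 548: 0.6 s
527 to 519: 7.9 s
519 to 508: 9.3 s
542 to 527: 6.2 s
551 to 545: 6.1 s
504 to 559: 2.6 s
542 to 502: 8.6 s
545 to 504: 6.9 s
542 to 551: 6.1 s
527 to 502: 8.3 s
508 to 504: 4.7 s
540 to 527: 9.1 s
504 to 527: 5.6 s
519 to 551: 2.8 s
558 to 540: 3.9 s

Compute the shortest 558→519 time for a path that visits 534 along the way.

Best 558 to 534: 558–545–534 costing 8.4
Best 534 to 519: 534–502–559–519 costing 10.9
Total via 534: 8.4 + 10.9 = 19.3 s.

19.3 s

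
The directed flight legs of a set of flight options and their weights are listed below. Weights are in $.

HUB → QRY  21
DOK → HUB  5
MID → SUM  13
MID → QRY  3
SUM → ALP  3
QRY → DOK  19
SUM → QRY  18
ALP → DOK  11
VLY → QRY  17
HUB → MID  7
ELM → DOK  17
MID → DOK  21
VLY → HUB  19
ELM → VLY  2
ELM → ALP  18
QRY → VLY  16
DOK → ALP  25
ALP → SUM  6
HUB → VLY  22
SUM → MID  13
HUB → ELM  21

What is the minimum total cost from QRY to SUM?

$44

Compare a few routes:
QRY - DOK - HUB - MID - SUM: 19+5+7+13 = 44
QRY - DOK - ALP - SUM: 19+25+6 = 50
QRY - VLY - HUB - MID - SUM: 16+19+7+13 = 55
Cheapest is QRY - DOK - HUB - MID - SUM at $44.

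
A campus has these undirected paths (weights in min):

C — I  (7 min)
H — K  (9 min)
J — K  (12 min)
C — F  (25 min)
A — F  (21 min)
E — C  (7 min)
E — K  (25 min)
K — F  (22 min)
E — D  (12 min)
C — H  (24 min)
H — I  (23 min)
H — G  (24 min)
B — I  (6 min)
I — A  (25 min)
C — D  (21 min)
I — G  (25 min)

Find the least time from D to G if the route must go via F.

99 min

Best D to F: D → E → C → F costing 44
Best F to G: F → K → H → G costing 55
Total via F: 44 + 55 = 99 min.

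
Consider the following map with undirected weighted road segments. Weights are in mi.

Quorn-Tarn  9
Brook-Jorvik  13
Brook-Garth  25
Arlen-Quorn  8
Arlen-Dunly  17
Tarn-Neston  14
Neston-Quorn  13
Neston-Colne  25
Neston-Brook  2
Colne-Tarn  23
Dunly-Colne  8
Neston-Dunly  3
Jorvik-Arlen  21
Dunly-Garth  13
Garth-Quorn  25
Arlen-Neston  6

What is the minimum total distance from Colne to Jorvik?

26 mi

Candidate routes:
Colne - Neston - Brook - Jorvik: 25+2+13 = 40
Colne - Dunly - Neston - Arlen - Jorvik: 8+3+6+21 = 38
Colne - Dunly - Neston - Brook - Jorvik: 8+3+2+13 = 26
The minimum is 26 mi via Colne - Dunly - Neston - Brook - Jorvik.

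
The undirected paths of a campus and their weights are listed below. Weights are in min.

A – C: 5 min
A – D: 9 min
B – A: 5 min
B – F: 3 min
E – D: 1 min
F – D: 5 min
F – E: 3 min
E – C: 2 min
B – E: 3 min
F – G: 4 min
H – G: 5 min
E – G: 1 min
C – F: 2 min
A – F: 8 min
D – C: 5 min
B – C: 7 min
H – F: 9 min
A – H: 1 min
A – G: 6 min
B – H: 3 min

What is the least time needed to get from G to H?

5 min

Running Dijkstra from G:
G: 0
E: 1  (via G)
D: 2  (via E)
C: 3  (via E)
B: 4  (via E)
F: 4  (via G)
H: 5  (via G)
Shortest route: G–H = 5 min.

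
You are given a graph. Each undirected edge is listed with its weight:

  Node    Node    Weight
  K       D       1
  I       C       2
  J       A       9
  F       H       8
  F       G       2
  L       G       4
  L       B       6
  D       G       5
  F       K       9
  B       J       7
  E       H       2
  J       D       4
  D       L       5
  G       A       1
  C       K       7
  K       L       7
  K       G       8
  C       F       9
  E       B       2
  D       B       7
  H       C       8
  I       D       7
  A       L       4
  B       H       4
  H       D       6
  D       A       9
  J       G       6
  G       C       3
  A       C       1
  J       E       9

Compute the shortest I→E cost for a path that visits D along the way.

15

Shortest I→D: I → D = 7
Best D to E: D → H → E costing 8
Total via D: 7 + 8 = 15.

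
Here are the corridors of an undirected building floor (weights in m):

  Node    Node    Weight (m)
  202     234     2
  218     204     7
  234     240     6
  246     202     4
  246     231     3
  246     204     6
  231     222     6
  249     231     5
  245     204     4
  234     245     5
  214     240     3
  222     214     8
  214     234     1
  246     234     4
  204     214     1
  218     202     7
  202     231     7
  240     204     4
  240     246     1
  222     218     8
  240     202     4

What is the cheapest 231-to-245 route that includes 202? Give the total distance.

Shortest 231→202: 231–202 = 7
Shortest 202→245: 202–234–245 = 7
Total via 202: 7 + 7 = 14 m.

14 m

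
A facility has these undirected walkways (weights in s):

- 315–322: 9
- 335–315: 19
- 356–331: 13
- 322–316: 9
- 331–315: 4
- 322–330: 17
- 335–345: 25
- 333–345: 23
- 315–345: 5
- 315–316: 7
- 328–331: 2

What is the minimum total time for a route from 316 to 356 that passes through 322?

Shortest 316→322: 316–322 = 9
Best 322 to 356: 322–315–331–356 costing 26
Total via 322: 9 + 26 = 35 s.

35 s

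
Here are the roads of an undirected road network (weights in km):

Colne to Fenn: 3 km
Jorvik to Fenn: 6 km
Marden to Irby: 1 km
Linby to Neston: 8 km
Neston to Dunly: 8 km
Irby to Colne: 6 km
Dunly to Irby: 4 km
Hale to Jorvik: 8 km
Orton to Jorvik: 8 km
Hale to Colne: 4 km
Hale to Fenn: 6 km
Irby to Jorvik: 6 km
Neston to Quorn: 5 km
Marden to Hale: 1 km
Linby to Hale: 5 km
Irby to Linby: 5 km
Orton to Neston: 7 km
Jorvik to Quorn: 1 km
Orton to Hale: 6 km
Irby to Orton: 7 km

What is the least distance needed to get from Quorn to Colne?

Candidate routes:
Quorn - Jorvik - Irby - Marden - Hale - Colne: 1+6+1+1+4 = 13
Quorn - Jorvik - Fenn - Colne: 1+6+3 = 10
Cheapest is Quorn - Jorvik - Fenn - Colne at 10 km.

10 km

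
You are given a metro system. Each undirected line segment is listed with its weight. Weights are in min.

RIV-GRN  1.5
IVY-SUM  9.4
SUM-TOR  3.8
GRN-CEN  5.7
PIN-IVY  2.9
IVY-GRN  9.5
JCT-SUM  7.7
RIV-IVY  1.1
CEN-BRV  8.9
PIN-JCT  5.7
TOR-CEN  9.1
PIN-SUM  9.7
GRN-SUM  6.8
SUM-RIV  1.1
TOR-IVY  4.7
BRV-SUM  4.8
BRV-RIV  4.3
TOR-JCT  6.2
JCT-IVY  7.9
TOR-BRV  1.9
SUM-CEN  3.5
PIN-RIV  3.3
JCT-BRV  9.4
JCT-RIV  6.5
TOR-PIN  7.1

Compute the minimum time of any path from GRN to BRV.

5.8 min

Compare a few routes:
GRN → RIV → SUM → TOR → BRV: 1.5+1.1+3.8+1.9 = 8.3
GRN → RIV → SUM → BRV: 1.5+1.1+4.8 = 7.4
GRN → RIV → BRV: 1.5+4.3 = 5.8
The minimum is 5.8 min via GRN → RIV → BRV.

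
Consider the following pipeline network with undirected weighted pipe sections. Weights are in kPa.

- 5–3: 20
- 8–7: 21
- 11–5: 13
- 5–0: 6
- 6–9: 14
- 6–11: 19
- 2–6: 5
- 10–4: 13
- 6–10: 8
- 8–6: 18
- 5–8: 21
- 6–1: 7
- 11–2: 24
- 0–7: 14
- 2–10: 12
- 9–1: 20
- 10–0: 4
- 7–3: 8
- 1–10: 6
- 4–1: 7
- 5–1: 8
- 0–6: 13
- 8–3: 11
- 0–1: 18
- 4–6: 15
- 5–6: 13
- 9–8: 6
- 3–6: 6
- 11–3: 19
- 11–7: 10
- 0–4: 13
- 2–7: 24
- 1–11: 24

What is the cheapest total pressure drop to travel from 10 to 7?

18 kPa

Settle nodes by increasing distance from 10:
10: 0
0: 4  (via 10)
1: 6  (via 10)
6: 8  (via 10)
5: 10  (via 0)
2: 12  (via 10)
4: 13  (via 10)
3: 14  (via 6)
7: 18  (via 0)
Shortest route: 10 → 0 → 7 = 18 kPa.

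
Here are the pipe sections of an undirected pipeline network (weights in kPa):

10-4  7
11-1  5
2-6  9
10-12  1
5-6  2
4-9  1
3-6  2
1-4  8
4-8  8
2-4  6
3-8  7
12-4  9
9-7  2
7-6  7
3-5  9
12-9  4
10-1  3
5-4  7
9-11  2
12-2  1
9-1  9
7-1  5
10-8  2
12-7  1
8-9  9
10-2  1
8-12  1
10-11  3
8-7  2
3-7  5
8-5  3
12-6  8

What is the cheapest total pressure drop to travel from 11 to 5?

8 kPa

Settle nodes by increasing distance from 11:
11: 0
9: 2  (via 11)
4: 3  (via 9)
10: 3  (via 11)
2: 4  (via 10)
7: 4  (via 9)
12: 4  (via 10)
1: 5  (via 11)
8: 5  (via 10)
5: 8  (via 8)
Shortest route: 11–10–8–5 = 8 kPa.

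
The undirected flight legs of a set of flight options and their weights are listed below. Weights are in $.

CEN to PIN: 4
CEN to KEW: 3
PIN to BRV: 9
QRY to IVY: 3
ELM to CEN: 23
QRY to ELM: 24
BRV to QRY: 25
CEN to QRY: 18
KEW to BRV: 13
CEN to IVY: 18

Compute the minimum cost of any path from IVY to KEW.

Candidate routes:
IVY → CEN → KEW: 18+3 = 21
IVY → QRY → CEN → KEW: 3+18+3 = 24
IVY → CEN → PIN → BRV → KEW: 18+4+9+13 = 44
IVY → QRY → BRV → KEW: 3+25+13 = 41
Cheapest is IVY → CEN → KEW at $21.

$21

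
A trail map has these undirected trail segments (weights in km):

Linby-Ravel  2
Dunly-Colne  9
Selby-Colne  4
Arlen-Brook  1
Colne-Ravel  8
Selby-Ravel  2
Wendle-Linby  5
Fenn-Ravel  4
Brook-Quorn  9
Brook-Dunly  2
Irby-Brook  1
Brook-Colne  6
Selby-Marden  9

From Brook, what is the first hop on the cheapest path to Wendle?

Candidate routes:
Brook–Colne–Selby–Ravel–Linby–Wendle: 6+4+2+2+5 = 19
Brook–Dunly–Colne–Selby–Ravel–Linby–Wendle: 2+9+4+2+2+5 = 24
Brook–Colne–Ravel–Linby–Wendle: 6+8+2+5 = 21
Brook–Dunly–Colne–Ravel–Linby–Wendle: 2+9+8+2+5 = 26
The minimum is 19 km via Brook–Colne–Selby–Ravel–Linby–Wendle.
So from Brook the first move is to Colne.

Colne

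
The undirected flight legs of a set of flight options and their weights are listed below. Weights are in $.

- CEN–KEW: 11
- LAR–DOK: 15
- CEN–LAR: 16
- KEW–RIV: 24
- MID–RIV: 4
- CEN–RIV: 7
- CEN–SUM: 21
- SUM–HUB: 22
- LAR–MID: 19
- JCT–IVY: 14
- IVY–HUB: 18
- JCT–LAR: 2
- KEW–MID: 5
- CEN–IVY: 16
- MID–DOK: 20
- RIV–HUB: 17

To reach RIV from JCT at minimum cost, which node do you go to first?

LAR

Enumerating some paths:
JCT–LAR–CEN–RIV: 2+16+7 = 25
JCT–IVY–CEN–RIV: 14+16+7 = 37
Cheapest is JCT–LAR–CEN–RIV at $25.
So from JCT the first move is to LAR.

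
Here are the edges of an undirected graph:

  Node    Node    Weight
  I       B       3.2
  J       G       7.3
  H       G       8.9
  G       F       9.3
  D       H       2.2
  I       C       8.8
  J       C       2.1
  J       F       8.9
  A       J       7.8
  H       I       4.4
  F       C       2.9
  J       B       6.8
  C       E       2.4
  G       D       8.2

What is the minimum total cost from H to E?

Shortest distances from H:
H: 0
D: 2.2  (via H)
I: 4.4  (via H)
B: 7.6  (via I)
G: 8.9  (via H)
C: 13.2  (via I)
J: 14.4  (via B)
E: 15.6  (via C)
Shortest route: H → I → C → E = 15.6.

15.6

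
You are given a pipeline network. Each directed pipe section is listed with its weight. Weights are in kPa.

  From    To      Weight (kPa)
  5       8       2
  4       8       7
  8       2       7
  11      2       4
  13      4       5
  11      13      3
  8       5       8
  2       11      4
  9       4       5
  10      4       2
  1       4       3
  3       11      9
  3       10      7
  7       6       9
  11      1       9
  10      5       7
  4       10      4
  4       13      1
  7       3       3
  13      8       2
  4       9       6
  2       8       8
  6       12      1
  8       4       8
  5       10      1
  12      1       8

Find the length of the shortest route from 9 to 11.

19 kPa

Running Dijkstra from 9:
9: 0
4: 5  (via 9)
13: 6  (via 4)
8: 8  (via 13)
10: 9  (via 4)
2: 15  (via 8)
5: 16  (via 8)
11: 19  (via 2)
Shortest route: 9–4–13–8–2–11 = 19 kPa.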